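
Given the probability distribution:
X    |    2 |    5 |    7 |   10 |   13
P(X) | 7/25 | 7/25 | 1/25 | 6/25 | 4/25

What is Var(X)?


E[X] = 168/25
E[X²] = 1528/25
Var(X) = E[X²] - (E[X])² = 1528/25 - 28224/625 = 9976/625

Var(X) = 9976/625 ≈ 15.9616


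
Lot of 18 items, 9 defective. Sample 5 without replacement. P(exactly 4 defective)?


Hypergeometric: C(9,4)×C(9,1)/C(18,5)
= 126×9/8568 = 9/68

P(X=4) = 9/68 ≈ 13.24%


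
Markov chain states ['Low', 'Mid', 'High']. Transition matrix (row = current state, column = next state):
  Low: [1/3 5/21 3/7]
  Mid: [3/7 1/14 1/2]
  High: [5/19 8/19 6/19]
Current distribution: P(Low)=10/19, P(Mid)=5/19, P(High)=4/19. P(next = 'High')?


P(next=High) = Σᵢ P(now=i)×P(i→High)
= 10/19×3/7 + 5/19×1/2 + 4/19×6/19
= 30/133 + 5/38 + 24/361 = 2141/5054

P = 2141/5054 ≈ 0.4236


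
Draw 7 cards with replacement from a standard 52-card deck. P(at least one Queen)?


P(not a Queen) = 48/52 = 12/13
P(none in 7 draws) = (12/13)^7 = 35831808/62748517
P(≥1 Queen) = 1 - 35831808/62748517 = 26916709/62748517

P = 26916709/62748517 ≈ 42.90%


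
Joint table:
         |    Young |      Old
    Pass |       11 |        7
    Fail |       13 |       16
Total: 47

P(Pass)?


P(Pass) = (11+7)/47 = 18/47

P(Pass) = 18/47 ≈ 38.30%


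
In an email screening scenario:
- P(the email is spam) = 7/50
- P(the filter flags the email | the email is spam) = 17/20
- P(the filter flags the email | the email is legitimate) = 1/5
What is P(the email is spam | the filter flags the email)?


Using Bayes' theorem:
P(A|B) = P(B|A)·P(A) / P(B)

P(the filter flags the email) = 17/20 × 7/50 + 1/5 × 43/50
= 119/1000 + 43/250 = 291/1000

P(the email is spam|the filter flags the email) = (119/1000) / (291/1000) = 119/291

P(the email is spam|the filter flags the email) = 119/291 ≈ 40.89%


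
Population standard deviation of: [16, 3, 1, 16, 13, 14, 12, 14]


Mean = 89/8
  (16-89/8)²=1521/64
  (3-89/8)²=4225/64
  (1-89/8)²=6561/64
  (16-89/8)²=1521/64
  (13-89/8)²=225/64
  (14-89/8)²=529/64
  (12-89/8)²=49/64
  (14-89/8)²=529/64
Σ(x-μ)² = 1895/8
σ² = (1895/8)/8 = 1895/64

σ = √(1895/64) ≈ 5.4414


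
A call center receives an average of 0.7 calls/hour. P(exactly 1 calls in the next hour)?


Poisson(λ=0.7): P(X=1) = e^(-λ)×λ^k/k!
= e^(-0.7) × 0.7^1 / 1!
≈ 0.4965853038 × 0.7 / 1 ≈ 0.347610

P(X=1) ≈ 0.347610 ≈ 34.76%


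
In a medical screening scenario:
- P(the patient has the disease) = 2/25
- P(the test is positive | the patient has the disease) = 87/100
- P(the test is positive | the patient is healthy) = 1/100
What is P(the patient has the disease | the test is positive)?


Using Bayes' theorem:
P(A|B) = P(B|A)·P(A) / P(B)

P(the test is positive) = 87/100 × 2/25 + 1/100 × 23/25
= 87/1250 + 23/2500 = 197/2500

P(the patient has the disease|the test is positive) = (87/1250) / (197/2500) = 174/197

P(the patient has the disease|the test is positive) = 174/197 ≈ 88.32%


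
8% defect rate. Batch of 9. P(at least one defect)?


P(all good) = (23/25)^9 = 1801152661463/3814697265625
P(≥1 defect) = 2013544604162/3814697265625

P = 2013544604162/3814697265625 ≈ 52.78%


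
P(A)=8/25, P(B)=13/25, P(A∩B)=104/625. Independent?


P(A)×P(B) = 104/625
P(A∩B) = 104/625
Equal ✓ → Independent

Yes, independent


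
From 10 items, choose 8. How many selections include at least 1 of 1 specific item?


Complement: C(10,8) - C(9,8) = 45 - 9 = 36

36


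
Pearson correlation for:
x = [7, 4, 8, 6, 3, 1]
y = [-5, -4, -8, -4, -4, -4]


n=6, Σx=29, Σy=-29, Σxy=-155, Σx²=175, Σy²=153
r = (6×(-155) - 29×(-29))/√((6×175 - 29²)(6×153 - (-29)²))
= -89/√(209×77) = -89/√16093 ≈ -89/126.8582 ≈ -0.7016

r ≈ -0.7016


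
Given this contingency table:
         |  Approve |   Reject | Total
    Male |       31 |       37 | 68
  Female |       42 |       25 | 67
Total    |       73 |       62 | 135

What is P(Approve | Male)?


P(Approve | Male) = 31/(31+37) = 31/68

P(Approve|Male) = 31/68 ≈ 45.59%


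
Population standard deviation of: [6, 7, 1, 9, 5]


Mean = 28/5
  (6-28/5)²=4/25
  (7-28/5)²=49/25
  (1-28/5)²=529/25
  (9-28/5)²=289/25
  (5-28/5)²=9/25
Σ(x-μ)² = 176/5
σ² = (176/5)/5 = 176/25

σ = √(176/25) ≈ 2.6533


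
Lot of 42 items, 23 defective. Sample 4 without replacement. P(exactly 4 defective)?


Hypergeometric: C(23,4)×C(19,0)/C(42,4)
= 8855×1/111930 = 253/3198

P(X=4) = 253/3198 ≈ 7.91%


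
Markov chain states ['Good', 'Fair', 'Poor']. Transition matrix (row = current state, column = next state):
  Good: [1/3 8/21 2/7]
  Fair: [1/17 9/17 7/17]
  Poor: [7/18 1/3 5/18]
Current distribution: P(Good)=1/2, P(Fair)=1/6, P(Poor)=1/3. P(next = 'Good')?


P(next=Good) = Σᵢ P(now=i)×P(i→Good)
= 1/2×1/3 + 1/6×1/17 + 1/3×7/18
= 1/6 + 1/102 + 7/54 = 281/918

P = 281/918 ≈ 0.3061


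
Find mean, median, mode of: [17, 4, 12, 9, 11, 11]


Sorted: [4, 9, 11, 11, 12, 17]
Mean = 64/6 = 32/3
Median = 11
Freq: {17: 1, 4: 1, 12: 1, 9: 1, 11: 2}
Mode: [11]

Mean=32/3, Median=11, Mode=11


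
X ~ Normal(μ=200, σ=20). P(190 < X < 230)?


z₁=(190-200)/20=-0.5, z₂=(230-200)/20=1.5
P = Φ(1.5) - Φ(-0.5) = 0.933193 - 0.308538 = 0.624655 ≈ 0.6247

P(190 < X < 230) ≈ 0.6247


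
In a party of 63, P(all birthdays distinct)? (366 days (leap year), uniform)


P(all different) = Π(366-i)/366 for i=0..62
= (366/366)×(365/366)×...×(304/366)
= 0.003452

P ≈ 0.0035 ≈ 0.35%


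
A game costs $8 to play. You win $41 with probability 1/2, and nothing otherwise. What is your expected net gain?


E[gain] = (41-8)×1/2 + (-8)×1/2
= 33/2 - 4 = 25/2

Expected net gain = $25/2 ≈ $12.50


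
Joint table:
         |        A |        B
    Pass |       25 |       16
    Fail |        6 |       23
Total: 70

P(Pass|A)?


P(Pass|A) = 25/(25+6) = 25/31

P = 25/31 ≈ 80.65%


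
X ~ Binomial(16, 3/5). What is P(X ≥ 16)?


P(X ≥ 16) = Σ P(X=i) for i=16..16
P(X=16) = 43046721/152587890625
Sum = 43046721/152587890625

P(X ≥ 16) = 43046721/152587890625 ≈ 0.03%


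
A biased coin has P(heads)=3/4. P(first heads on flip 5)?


Geometric: P(X=5) = (1-p)^(k-1)×p = (1/4)^4×3/4 = 3/1024

P(X=5) = 3/1024 ≈ 0.29%


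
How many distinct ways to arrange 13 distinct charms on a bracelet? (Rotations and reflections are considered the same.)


Free circular arrangements: rotations and reflections both identified.
(n-1)!/2 = 12!/2 = 479001600/2 = 239500800

239500800


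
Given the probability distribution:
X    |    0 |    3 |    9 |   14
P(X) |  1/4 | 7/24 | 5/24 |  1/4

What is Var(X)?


E[X] = 25/4
E[X²] = 137/2
Var(X) = E[X²] - (E[X])² = 137/2 - 625/16 = 471/16

Var(X) = 471/16 ≈ 29.4375


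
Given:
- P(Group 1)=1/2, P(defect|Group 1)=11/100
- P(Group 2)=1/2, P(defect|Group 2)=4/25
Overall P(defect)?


P(B) = Σ P(B|Aᵢ)×P(Aᵢ)
  11/100×1/2 = 11/200
  4/25×1/2 = 2/25
Sum = 27/200

P(defect) = 27/200 ≈ 13.50%


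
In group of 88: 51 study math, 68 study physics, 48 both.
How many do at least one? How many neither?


|A∪B| = 51+68-48 = 71
Neither = 88-71 = 17

At least one: 71; Neither: 17


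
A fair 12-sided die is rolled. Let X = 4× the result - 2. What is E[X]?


E[die] = (1+12)/2 = 13/2
E[X] = 4×13/2 - 2 = 24

E[X] = 24


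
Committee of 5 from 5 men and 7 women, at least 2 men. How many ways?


Count by #men:
  2M,3W: C(5,2)×C(7,3)=350
  3M,2W: C(5,3)×C(7,2)=210
  4M,1W: C(5,4)×C(7,1)=35
  5M,0W: C(5,5)×C(7,0)=1
Total = 596

596


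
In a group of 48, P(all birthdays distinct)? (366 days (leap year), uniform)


P(all different) = Π(366-i)/366 for i=0..47
= (366/366)×(365/366)×...×(319/366)
= 0.039768

P ≈ 0.0398 ≈ 3.98%


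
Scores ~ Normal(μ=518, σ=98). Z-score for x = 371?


z = (x - μ)/σ = (371 - 518)/98 = -1.5

z = -1.5


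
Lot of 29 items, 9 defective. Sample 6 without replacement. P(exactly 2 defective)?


Hypergeometric: C(9,2)×C(20,4)/C(29,6)
= 36×4845/475020 = 969/2639

P(X=2) = 969/2639 ≈ 36.72%


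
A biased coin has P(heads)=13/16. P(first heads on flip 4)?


Geometric: P(X=4) = (1-p)^(k-1)×p = (3/16)^3×13/16 = 351/65536

P(X=4) = 351/65536 ≈ 0.54%


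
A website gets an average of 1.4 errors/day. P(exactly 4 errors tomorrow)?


Poisson(λ=1.4): P(X=4) = e^(-λ)×λ^k/k!
= e^(-1.4) × 1.4^4 / 4!
≈ 0.2465969639 × 3.8416 / 24 ≈ 0.039472

P(X=4) ≈ 0.039472 ≈ 3.95%


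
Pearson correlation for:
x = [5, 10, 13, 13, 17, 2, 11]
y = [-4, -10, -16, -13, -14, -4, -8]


n=7, Σx=71, Σy=-69, Σxy=-831, Σx²=877, Σy²=817
r = (7×(-831) - 71×(-69))/√((7×877 - 71²)(7×817 - (-69)²))
= -918/√(1098×958) = -918/√1051884 ≈ -918/1025.6140 ≈ -0.8951

r ≈ -0.8951


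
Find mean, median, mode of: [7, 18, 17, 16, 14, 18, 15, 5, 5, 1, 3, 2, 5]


Sorted: [1, 2, 3, 5, 5, 5, 7, 14, 15, 16, 17, 18, 18]
Mean = 126/13
Median = 7
Freq: {7: 1, 18: 2, 17: 1, 16: 1, 14: 1, 15: 1, 5: 3, 1: 1, 3: 1, 2: 1}
Mode: [5]

Mean=126/13, Median=7, Mode=5


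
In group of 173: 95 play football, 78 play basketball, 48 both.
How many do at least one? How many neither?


|A∪B| = 95+78-48 = 125
Neither = 173-125 = 48

At least one: 125; Neither: 48


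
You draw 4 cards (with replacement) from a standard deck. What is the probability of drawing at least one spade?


P(not a spade) = 39/52 = 3/4
P(none in 4 draws) = (3/4)^4 = 81/256
P(≥1 spade) = 1 - 81/256 = 175/256

P = 175/256 ≈ 68.36%


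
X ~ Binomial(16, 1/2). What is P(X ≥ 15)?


P(X ≥ 15) = Σ P(X=i) for i=15..16
P(X=15) = 1/4096
P(X=16) = 1/65536
Sum = 17/65536

P(X ≥ 15) = 17/65536 ≈ 0.03%


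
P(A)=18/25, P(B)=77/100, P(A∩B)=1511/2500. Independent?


P(A)×P(B) = 693/1250
P(A∩B) = 1511/2500
Not equal → NOT independent

No, not independent


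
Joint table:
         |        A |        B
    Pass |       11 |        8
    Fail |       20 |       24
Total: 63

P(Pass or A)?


P(Pass∨A) = P(Pass) + P(A) - P(Pass∧A)
= (19 + 31 - 11)/63 = 39/63 = 13/21

P = 13/21 ≈ 61.90%


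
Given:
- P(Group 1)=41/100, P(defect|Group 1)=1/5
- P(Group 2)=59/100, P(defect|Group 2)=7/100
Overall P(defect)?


P(B) = Σ P(B|Aᵢ)×P(Aᵢ)
  1/5×41/100 = 41/500
  7/100×59/100 = 413/10000
Sum = 1233/10000

P(defect) = 1233/10000 ≈ 12.33%


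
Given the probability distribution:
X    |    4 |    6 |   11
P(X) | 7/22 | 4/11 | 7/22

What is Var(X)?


E[X] = 153/22
E[X²] = 1247/22
Var(X) = E[X²] - (E[X])² = 1247/22 - 23409/484 = 4025/484

Var(X) = 4025/484 ≈ 8.3161


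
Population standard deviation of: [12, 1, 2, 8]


Mean = 23/4
  (12-23/4)²=625/16
  (1-23/4)²=361/16
  (2-23/4)²=225/16
  (8-23/4)²=81/16
Σ(x-μ)² = 323/4
σ² = (323/4)/4 = 323/16

σ = √(323/16) ≈ 4.4931


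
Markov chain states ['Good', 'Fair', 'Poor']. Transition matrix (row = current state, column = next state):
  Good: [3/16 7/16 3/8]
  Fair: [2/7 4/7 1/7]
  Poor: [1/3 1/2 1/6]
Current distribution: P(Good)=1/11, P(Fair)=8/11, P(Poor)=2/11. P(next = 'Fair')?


P(next=Fair) = Σᵢ P(now=i)×P(i→Fair)
= 1/11×7/16 + 8/11×4/7 + 2/11×1/2
= 7/176 + 32/77 + 1/11 = 673/1232

P = 673/1232 ≈ 0.5463


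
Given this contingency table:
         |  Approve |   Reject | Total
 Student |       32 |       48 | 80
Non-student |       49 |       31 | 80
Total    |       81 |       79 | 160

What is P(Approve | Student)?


P(Approve | Student) = 32/(32+48) = 32/80 = 2/5

P(Approve|Student) = 2/5 ≈ 40.00%


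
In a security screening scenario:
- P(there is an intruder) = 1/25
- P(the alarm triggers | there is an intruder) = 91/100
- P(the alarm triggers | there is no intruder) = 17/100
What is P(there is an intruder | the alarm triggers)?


Using Bayes' theorem:
P(A|B) = P(B|A)·P(A) / P(B)

P(the alarm triggers) = 91/100 × 1/25 + 17/100 × 24/25
= 91/2500 + 102/625 = 499/2500

P(there is an intruder|the alarm triggers) = (91/2500) / (499/2500) = 91/499

P(there is an intruder|the alarm triggers) = 91/499 ≈ 18.24%


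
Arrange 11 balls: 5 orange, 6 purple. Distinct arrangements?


11!/(5!×6!) = 462

462


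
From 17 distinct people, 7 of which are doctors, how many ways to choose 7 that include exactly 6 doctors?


Choose 6 of the 7 doctors and 1 of the other 10 people:
C(7,6)×C(10,1) = 7×10 = 70

70


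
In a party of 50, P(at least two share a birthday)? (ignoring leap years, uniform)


P(all different) = Π(365-i)/365 for i=0..49
= 0.029626
P(match) = 1 - 0.029626 = 0.970374

P ≈ 0.9704 ≈ 97.04%


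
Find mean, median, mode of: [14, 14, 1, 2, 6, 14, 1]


Sorted: [1, 1, 2, 6, 14, 14, 14]
Mean = 52/7
Median = 6
Freq: {14: 3, 1: 2, 2: 1, 6: 1}
Mode: [14]

Mean=52/7, Median=6, Mode=14


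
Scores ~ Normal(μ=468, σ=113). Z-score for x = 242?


z = (x - μ)/σ = (242 - 468)/113 = -2.0

z = -2.0


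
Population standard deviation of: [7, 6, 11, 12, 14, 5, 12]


Mean = 67/7
  (7-67/7)²=324/49
  (6-67/7)²=625/49
  (11-67/7)²=100/49
  (12-67/7)²=289/49
  (14-67/7)²=961/49
  (5-67/7)²=1024/49
  (12-67/7)²=289/49
Σ(x-μ)² = 516/7
σ² = (516/7)/7 = 516/49

σ = √(516/49) ≈ 3.2451


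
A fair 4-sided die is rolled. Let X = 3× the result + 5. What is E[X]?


E[die] = (1+4)/2 = 5/2
E[X] = 3×5/2 + 5 = 25/2

E[X] = 25/2


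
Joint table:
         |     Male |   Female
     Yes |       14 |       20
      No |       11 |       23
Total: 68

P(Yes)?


P(Yes) = (14+20)/68 = 34/68 = 1/2

P(Yes) = 1/2 ≈ 50.00%


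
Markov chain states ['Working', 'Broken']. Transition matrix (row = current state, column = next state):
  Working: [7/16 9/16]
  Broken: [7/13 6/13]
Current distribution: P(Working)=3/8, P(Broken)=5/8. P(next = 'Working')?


P(next=Working) = Σᵢ P(now=i)×P(i→Working)
= 3/8×7/16 + 5/8×7/13
= 21/128 + 35/104 = 833/1664

P = 833/1664 ≈ 0.5006


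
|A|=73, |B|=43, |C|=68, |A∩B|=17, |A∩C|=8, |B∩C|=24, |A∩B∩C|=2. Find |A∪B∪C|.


|A∪B∪C| = 73+43+68-17-8-24+2 = 137

|A∪B∪C| = 137


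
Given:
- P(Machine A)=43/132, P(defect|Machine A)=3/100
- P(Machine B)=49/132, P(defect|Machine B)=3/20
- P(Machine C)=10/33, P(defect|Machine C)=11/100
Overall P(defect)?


P(B) = Σ P(B|Aᵢ)×P(Aᵢ)
  3/100×43/132 = 43/4400
  3/20×49/132 = 49/880
  11/100×10/33 = 1/30
Sum = 163/1650

P(defect) = 163/1650 ≈ 9.88%


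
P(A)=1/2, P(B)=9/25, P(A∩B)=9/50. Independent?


P(A)×P(B) = 9/50
P(A∩B) = 9/50
Equal ✓ → Independent

Yes, independent


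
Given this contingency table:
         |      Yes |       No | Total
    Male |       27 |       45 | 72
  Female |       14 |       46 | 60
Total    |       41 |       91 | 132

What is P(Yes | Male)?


P(Yes | Male) = 27/(27+45) = 27/72 = 3/8

P(Yes|Male) = 3/8 ≈ 37.50%


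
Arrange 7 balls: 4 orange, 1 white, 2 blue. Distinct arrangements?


7!/(4!×1!×2!) = 105

105


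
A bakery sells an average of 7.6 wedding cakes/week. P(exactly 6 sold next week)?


Poisson(λ=7.6): P(X=6) = e^(-λ)×λ^k/k!
= e^(-7.6) × 7.6^6 / 6!
≈ 0.0005004514334 × 192699.928576 / 720 ≈ 0.133940

P(X=6) ≈ 0.133940 ≈ 13.39%


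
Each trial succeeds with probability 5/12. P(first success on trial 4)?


Geometric: P(X=4) = (1-p)^(k-1)×p = (7/12)^3×5/12 = 1715/20736

P(X=4) = 1715/20736 ≈ 8.27%


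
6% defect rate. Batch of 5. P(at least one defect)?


P(all good) = (47/50)^5 = 229345007/312500000
P(≥1 defect) = 83154993/312500000

P = 83154993/312500000 ≈ 26.61%


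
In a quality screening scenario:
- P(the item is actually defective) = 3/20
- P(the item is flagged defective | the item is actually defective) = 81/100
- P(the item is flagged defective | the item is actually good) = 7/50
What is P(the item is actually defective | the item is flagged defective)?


Using Bayes' theorem:
P(A|B) = P(B|A)·P(A) / P(B)

P(the item is flagged defective) = 81/100 × 3/20 + 7/50 × 17/20
= 243/2000 + 119/1000 = 481/2000

P(the item is actually defective|the item is flagged defective) = (243/2000) / (481/2000) = 243/481

P(the item is actually defective|the item is flagged defective) = 243/481 ≈ 50.52%


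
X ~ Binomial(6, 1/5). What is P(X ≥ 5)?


P(X ≥ 5) = Σ P(X=i) for i=5..6
P(X=5) = 24/15625
P(X=6) = 1/15625
Sum = 1/625

P(X ≥ 5) = 1/625 ≈ 0.16%


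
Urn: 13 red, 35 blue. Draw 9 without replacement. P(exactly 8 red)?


Hypergeometric: C(13,8)×C(35,1)/C(48,9)
= 1287×35/1677106640 = 819/30492848

P(X=8) = 819/30492848 ≈ 0.00%


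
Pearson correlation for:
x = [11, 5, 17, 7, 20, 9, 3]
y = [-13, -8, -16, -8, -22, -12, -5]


n=7, Σx=72, Σy=-84, Σxy=-1074, Σx²=974, Σy²=1206
r = (7×(-1074) - 72×(-84))/√((7×974 - 72²)(7×1206 - (-84)²))
= -1470/√(1634×1386) = -1470/√2264724 ≈ -1470/1504.9000 ≈ -0.9768

r ≈ -0.9768


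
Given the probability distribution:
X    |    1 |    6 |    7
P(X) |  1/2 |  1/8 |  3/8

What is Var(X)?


E[X] = 31/8
E[X²] = 187/8
Var(X) = E[X²] - (E[X])² = 187/8 - 961/64 = 535/64

Var(X) = 535/64 ≈ 8.3594


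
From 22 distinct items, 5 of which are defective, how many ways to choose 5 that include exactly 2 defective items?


Choose 2 of the 5 defective items and 3 of the other 17 items:
C(5,2)×C(17,3) = 10×680 = 6800

6800


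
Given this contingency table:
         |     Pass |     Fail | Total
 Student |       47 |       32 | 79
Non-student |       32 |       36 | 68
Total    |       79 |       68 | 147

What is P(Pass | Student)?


P(Pass | Student) = 47/(47+32) = 47/79

P(Pass|Student) = 47/79 ≈ 59.49%


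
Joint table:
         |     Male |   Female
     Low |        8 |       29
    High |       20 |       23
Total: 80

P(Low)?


P(Low) = (8+29)/80 = 37/80

P(Low) = 37/80 ≈ 46.25%


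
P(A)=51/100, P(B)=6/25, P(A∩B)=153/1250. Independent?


P(A)×P(B) = 153/1250
P(A∩B) = 153/1250
Equal ✓ → Independent

Yes, independent


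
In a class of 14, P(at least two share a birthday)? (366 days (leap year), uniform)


P(all different) = Π(366-i)/366 for i=0..13
= 0.777440
P(match) = 1 - 0.777440 = 0.222560

P ≈ 0.2226 ≈ 22.26%


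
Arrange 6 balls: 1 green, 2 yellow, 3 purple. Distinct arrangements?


6!/(1!×2!×3!) = 60

60


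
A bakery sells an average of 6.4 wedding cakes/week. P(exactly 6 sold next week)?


Poisson(λ=6.4): P(X=6) = e^(-λ)×λ^k/k!
= e^(-6.4) × 6.4^6 / 6!
≈ 0.001661557273 × 68719.476736 / 720 ≈ 0.158585

P(X=6) ≈ 0.158585 ≈ 15.86%


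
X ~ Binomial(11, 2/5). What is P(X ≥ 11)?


P(X ≥ 11) = Σ P(X=i) for i=11..11
P(X=11) = 2048/48828125
Sum = 2048/48828125

P(X ≥ 11) = 2048/48828125 ≈ 0.00%


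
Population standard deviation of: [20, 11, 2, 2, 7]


Mean = 42/5
  (20-42/5)²=3364/25
  (11-42/5)²=169/25
  (2-42/5)²=1024/25
  (2-42/5)²=1024/25
  (7-42/5)²=49/25
Σ(x-μ)² = 1126/5
σ² = (1126/5)/5 = 1126/25

σ = √(1126/25) ≈ 6.7112


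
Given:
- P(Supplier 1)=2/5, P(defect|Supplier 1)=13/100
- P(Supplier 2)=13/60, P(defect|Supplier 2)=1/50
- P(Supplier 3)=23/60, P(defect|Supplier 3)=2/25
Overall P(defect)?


P(B) = Σ P(B|Aᵢ)×P(Aᵢ)
  13/100×2/5 = 13/250
  1/50×13/60 = 13/3000
  2/25×23/60 = 23/750
Sum = 87/1000

P(defect) = 87/1000 ≈ 8.70%


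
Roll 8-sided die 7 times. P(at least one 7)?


P(no 7)^7 = (7/8)^7 = 823543/2097152
P(≥1) = 1 - 823543/2097152 = 1273609/2097152

P = 1273609/2097152 ≈ 60.73%


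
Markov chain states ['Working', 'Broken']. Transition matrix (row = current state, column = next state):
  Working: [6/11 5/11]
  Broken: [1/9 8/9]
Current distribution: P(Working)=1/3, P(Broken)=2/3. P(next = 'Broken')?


P(next=Broken) = Σᵢ P(now=i)×P(i→Broken)
= 1/3×5/11 + 2/3×8/9
= 5/33 + 16/27 = 221/297

P = 221/297 ≈ 0.7441


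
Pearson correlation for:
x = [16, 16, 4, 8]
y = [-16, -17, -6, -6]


n=4, Σx=44, Σy=-45, Σxy=-600, Σx²=592, Σy²=617
r = (4×(-600) - 44×(-45))/√((4×592 - 44²)(4×617 - (-45)²))
= -420/√(432×443) = -420/√191376 ≈ -420/437.4654 ≈ -0.9601

r ≈ -0.9601


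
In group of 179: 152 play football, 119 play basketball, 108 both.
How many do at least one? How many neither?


|A∪B| = 152+119-108 = 163
Neither = 179-163 = 16

At least one: 163; Neither: 16


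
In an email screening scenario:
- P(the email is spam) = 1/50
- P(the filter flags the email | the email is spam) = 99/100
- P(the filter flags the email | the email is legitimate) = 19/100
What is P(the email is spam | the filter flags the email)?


Using Bayes' theorem:
P(A|B) = P(B|A)·P(A) / P(B)

P(the filter flags the email) = 99/100 × 1/50 + 19/100 × 49/50
= 99/5000 + 931/5000 = 103/500

P(the email is spam|the filter flags the email) = (99/5000) / (103/500) = 99/1030

P(the email is spam|the filter flags the email) = 99/1030 ≈ 9.61%


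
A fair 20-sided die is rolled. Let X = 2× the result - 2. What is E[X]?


E[die] = (1+20)/2 = 21/2
E[X] = 2×21/2 - 2 = 19

E[X] = 19


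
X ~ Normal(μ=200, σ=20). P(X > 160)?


z = (160-200)/20 = -2.0
P(X > 160) = 1 - P(Z ≤ -2.0) = 1 - 0.0228 = 0.9772

P(X > 160) ≈ 0.9772


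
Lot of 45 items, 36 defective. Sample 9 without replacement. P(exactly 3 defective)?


Hypergeometric: C(36,3)×C(9,6)/C(45,9)
= 7140×84/886163135 = 119952/177232627

P(X=3) = 119952/177232627 ≈ 0.07%


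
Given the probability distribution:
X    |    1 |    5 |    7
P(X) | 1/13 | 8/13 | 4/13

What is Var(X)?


E[X] = 69/13
E[X²] = 397/13
Var(X) = E[X²] - (E[X])² = 397/13 - 4761/169 = 400/169

Var(X) = 400/169 ≈ 2.3669


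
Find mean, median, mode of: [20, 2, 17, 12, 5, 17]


Sorted: [2, 5, 12, 17, 17, 20]
Mean = 73/6
Median = 29/2
Freq: {20: 1, 2: 1, 17: 2, 12: 1, 5: 1}
Mode: [17]

Mean=73/6, Median=29/2, Mode=17


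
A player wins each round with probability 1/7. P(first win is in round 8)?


Geometric: P(X=8) = (1-p)^(k-1)×p = (6/7)^7×1/7 = 279936/5764801

P(X=8) = 279936/5764801 ≈ 4.86%


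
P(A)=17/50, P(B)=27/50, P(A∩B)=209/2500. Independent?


P(A)×P(B) = 459/2500
P(A∩B) = 209/2500
Not equal → NOT independent

No, not independent


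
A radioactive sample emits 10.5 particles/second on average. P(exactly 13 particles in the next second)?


Poisson(λ=10.5): P(X=13) = e^(-λ)×λ^k/k!
= e^(-10.5) × 10.5^13 / 13!
≈ 2.753644935e-05 × 1.88564914232e+13 / 6227020800 ≈ 0.083385

P(X=13) ≈ 0.083385 ≈ 8.34%


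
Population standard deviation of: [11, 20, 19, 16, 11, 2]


Mean = 79/6
  (11-79/6)²=169/36
  (20-79/6)²=1681/36
  (19-79/6)²=1225/36
  (16-79/6)²=289/36
  (11-79/6)²=169/36
  (2-79/6)²=4489/36
Σ(x-μ)² = 1337/6
σ² = (1337/6)/6 = 1337/36

σ = √(1337/36) ≈ 6.0942


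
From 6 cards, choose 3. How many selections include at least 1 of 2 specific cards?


Complement: C(6,3) - C(4,3) = 20 - 4 = 16

16


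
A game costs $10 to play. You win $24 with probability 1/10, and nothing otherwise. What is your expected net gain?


E[gain] = (24-10)×1/10 + (-10)×9/10
= 7/5 - 9 = -38/5

Expected net gain = $-38/5 ≈ $-7.60


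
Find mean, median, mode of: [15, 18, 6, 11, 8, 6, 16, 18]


Sorted: [6, 6, 8, 11, 15, 16, 18, 18]
Mean = 98/8 = 49/4
Median = 13
Freq: {15: 1, 18: 2, 6: 2, 11: 1, 8: 1, 16: 1}
Mode: [6, 18]

Mean=49/4, Median=13, Mode=[6, 18]


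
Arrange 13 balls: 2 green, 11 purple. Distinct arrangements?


13!/(2!×11!) = 78

78


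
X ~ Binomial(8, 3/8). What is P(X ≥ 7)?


P(X ≥ 7) = Σ P(X=i) for i=7..8
P(X=7) = 10935/2097152
P(X=8) = 6561/16777216
Sum = 94041/16777216

P(X ≥ 7) = 94041/16777216 ≈ 0.56%


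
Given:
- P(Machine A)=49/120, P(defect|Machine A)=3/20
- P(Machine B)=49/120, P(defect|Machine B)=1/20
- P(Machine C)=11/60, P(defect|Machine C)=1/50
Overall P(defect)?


P(B) = Σ P(B|Aᵢ)×P(Aᵢ)
  3/20×49/120 = 49/800
  1/20×49/120 = 49/2400
  1/50×11/60 = 11/3000
Sum = 32/375

P(defect) = 32/375 ≈ 8.53%


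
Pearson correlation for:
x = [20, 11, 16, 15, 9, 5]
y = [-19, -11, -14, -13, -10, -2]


n=6, Σx=76, Σy=-69, Σxy=-1020, Σx²=1108, Σy²=951
r = (6×(-1020) - 76×(-69))/√((6×1108 - 76²)(6×951 - (-69)²))
= -876/√(872×945) = -876/√824040 ≈ -876/907.7665 ≈ -0.9650

r ≈ -0.9650


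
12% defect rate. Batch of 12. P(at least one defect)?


P(all good) = (22/25)^12 = 12855002631049216/59604644775390625
P(≥1 defect) = 46749642144341409/59604644775390625

P = 46749642144341409/59604644775390625 ≈ 78.43%


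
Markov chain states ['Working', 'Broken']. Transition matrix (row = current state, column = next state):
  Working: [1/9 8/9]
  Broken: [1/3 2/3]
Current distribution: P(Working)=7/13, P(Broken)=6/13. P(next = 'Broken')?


P(next=Broken) = Σᵢ P(now=i)×P(i→Broken)
= 7/13×8/9 + 6/13×2/3
= 56/117 + 4/13 = 92/117

P = 92/117 ≈ 0.7863


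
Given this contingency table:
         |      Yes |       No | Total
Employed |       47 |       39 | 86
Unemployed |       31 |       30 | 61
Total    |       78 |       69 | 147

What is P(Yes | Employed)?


P(Yes | Employed) = 47/(47+39) = 47/86

P(Yes|Employed) = 47/86 ≈ 54.65%


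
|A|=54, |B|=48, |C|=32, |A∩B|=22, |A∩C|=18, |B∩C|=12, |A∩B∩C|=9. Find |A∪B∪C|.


|A∪B∪C| = 54+48+32-22-18-12+9 = 91

|A∪B∪C| = 91


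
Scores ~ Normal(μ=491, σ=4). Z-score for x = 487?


z = (x - μ)/σ = (487 - 491)/4 = -1.0

z = -1.0


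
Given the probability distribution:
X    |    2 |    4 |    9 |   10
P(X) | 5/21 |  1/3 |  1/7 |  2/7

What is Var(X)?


E[X] = 125/21
E[X²] = 325/7
Var(X) = E[X²] - (E[X])² = 325/7 - 15625/441 = 4850/441

Var(X) = 4850/441 ≈ 10.9977


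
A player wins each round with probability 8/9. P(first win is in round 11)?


Geometric: P(X=11) = (1-p)^(k-1)×p = (1/9)^10×8/9 = 8/31381059609

P(X=11) = 8/31381059609 ≈ 0.00%


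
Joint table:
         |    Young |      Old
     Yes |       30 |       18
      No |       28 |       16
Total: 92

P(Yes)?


P(Yes) = (30+18)/92 = 48/92 = 12/23

P(Yes) = 12/23 ≈ 52.17%


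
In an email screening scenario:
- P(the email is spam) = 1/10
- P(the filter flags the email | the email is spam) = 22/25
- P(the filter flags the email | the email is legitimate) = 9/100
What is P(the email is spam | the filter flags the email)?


Using Bayes' theorem:
P(A|B) = P(B|A)·P(A) / P(B)

P(the filter flags the email) = 22/25 × 1/10 + 9/100 × 9/10
= 11/125 + 81/1000 = 169/1000

P(the email is spam|the filter flags the email) = (11/125) / (169/1000) = 88/169

P(the email is spam|the filter flags the email) = 88/169 ≈ 52.07%


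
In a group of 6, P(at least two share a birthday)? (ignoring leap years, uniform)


P(all different) = Π(365-i)/365 for i=0..5
= 0.959538
P(match) = 1 - 0.959538 = 0.040462

P ≈ 0.0405 ≈ 4.05%


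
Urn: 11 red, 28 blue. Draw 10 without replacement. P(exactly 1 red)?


Hypergeometric: C(11,1)×C(28,9)/C(39,10)
= 11×6906900/635745396 = 44275/370481

P(X=1) = 44275/370481 ≈ 11.95%


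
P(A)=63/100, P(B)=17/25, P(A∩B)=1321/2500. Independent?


P(A)×P(B) = 1071/2500
P(A∩B) = 1321/2500
Not equal → NOT independent

No, not independent


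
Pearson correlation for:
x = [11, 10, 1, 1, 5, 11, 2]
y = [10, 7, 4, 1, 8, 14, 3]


n=7, Σx=41, Σy=47, Σxy=385, Σx²=373, Σy²=435
r = (7×385 - 41×47)/√((7×373 - 41²)(7×435 - 47²))
= 768/√(930×836) = 768/√777480 ≈ 768/881.7483 ≈ 0.8710

r ≈ 0.8710


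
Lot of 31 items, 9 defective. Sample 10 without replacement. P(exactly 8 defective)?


Hypergeometric: C(9,8)×C(22,2)/C(31,10)
= 9×231/44352165 = 63/1344005

P(X=8) = 63/1344005 ≈ 0.00%


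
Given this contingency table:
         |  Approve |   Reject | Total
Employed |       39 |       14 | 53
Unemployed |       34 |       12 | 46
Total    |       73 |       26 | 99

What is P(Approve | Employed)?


P(Approve | Employed) = 39/(39+14) = 39/53

P(Approve|Employed) = 39/53 ≈ 73.58%


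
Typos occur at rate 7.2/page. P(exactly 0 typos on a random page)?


Poisson(λ=7.2): P(X=0) = e^(-λ)×λ^k/k!
= e^(-7.2) × 7.2^0 / 0!
≈ 0.0007465858084 × 1 / 1 ≈ 0.000747

P(X=0) ≈ 0.000747 ≈ 0.07%


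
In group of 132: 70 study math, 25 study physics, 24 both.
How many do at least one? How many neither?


|A∪B| = 70+25-24 = 71
Neither = 132-71 = 61

At least one: 71; Neither: 61


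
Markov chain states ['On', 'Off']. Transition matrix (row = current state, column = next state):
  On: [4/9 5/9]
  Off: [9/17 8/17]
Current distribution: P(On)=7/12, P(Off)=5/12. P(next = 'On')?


P(next=On) = Σᵢ P(now=i)×P(i→On)
= 7/12×4/9 + 5/12×9/17
= 7/27 + 15/68 = 881/1836

P = 881/1836 ≈ 0.4798


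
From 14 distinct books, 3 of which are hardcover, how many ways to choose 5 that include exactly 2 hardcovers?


Choose 2 of the 3 hardcovers and 3 of the other 11 books:
C(3,2)×C(11,3) = 3×165 = 495

495


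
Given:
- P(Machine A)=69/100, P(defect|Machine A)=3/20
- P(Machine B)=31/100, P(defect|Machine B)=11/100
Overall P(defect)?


P(B) = Σ P(B|Aᵢ)×P(Aᵢ)
  3/20×69/100 = 207/2000
  11/100×31/100 = 341/10000
Sum = 86/625

P(defect) = 86/625 ≈ 13.76%


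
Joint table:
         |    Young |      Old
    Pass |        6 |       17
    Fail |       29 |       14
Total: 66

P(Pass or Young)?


P(Pass∨Young) = P(Pass) + P(Young) - P(Pass∧Young)
= (23 + 35 - 6)/66 = 52/66 = 26/33

P = 26/33 ≈ 78.79%


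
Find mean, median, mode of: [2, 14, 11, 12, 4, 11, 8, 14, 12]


Sorted: [2, 4, 8, 11, 11, 12, 12, 14, 14]
Mean = 88/9
Median = 11
Freq: {2: 1, 14: 2, 11: 2, 12: 2, 4: 1, 8: 1}
Mode: [11, 12, 14]

Mean=88/9, Median=11, Mode=[11, 12, 14]


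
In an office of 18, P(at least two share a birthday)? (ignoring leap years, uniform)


P(all different) = Π(365-i)/365 for i=0..17
= 0.653089
P(match) = 1 - 0.653089 = 0.346911

P ≈ 0.3469 ≈ 34.69%


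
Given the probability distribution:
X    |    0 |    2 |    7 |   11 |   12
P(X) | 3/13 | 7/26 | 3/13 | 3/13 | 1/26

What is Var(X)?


E[X] = 67/13
E[X²] = 596/13
Var(X) = E[X²] - (E[X])² = 596/13 - 4489/169 = 3259/169

Var(X) = 3259/169 ≈ 19.2840


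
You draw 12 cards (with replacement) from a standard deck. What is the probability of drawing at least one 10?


P(not a 10) = 48/52 = 12/13
P(none in 12 draws) = (12/13)^12 = 8916100448256/23298085122481
P(≥1 10) = 1 - 8916100448256/23298085122481 = 14381984674225/23298085122481

P = 14381984674225/23298085122481 ≈ 61.73%


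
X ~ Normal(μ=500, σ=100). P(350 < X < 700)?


z₁=(350-500)/100=-1.5, z₂=(700-500)/100=2.0
P = Φ(2.0) - Φ(-1.5) = 0.977250 - 0.066807 = 0.910443 ≈ 0.9104

P(350 < X < 700) ≈ 0.9104


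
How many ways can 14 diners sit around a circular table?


Circular arrangements of 14 distinct objects: fix one position to break rotational symmetry.
(n-1)! = 13! = 6227020800

6227020800


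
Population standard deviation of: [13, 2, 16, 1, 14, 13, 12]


Mean = 71/7
  (13-71/7)²=400/49
  (2-71/7)²=3249/49
  (16-71/7)²=1681/49
  (1-71/7)²=4096/49
  (14-71/7)²=729/49
  (13-71/7)²=400/49
  (12-71/7)²=169/49
Σ(x-μ)² = 1532/7
σ² = (1532/7)/7 = 1532/49

σ = √(1532/49) ≈ 5.5915


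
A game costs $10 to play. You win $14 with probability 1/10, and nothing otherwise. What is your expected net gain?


E[gain] = (14-10)×1/10 + (-10)×9/10
= 2/5 - 9 = -43/5

Expected net gain = $-43/5 ≈ $-8.60


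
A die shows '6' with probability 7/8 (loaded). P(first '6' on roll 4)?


Geometric: P(X=4) = (1-p)^(k-1)×p = (1/8)^3×7/8 = 7/4096

P(X=4) = 7/4096 ≈ 0.17%


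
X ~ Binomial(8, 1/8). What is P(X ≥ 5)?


P(X ≥ 5) = Σ P(X=i) for i=5..8
P(X=5) = 2401/2097152
P(X=6) = 343/4194304
P(X=7) = 7/2097152
P(X=8) = 1/16777216
Sum = 20637/16777216

P(X ≥ 5) = 20637/16777216 ≈ 0.12%


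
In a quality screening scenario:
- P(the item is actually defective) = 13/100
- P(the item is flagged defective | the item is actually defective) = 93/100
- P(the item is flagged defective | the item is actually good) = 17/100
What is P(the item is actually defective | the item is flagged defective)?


Using Bayes' theorem:
P(A|B) = P(B|A)·P(A) / P(B)

P(the item is flagged defective) = 93/100 × 13/100 + 17/100 × 87/100
= 1209/10000 + 1479/10000 = 168/625

P(the item is actually defective|the item is flagged defective) = (1209/10000) / (168/625) = 403/896

P(the item is actually defective|the item is flagged defective) = 403/896 ≈ 44.98%


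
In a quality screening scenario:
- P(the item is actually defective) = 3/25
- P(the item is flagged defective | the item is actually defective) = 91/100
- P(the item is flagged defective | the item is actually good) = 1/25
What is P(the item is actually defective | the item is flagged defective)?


Using Bayes' theorem:
P(A|B) = P(B|A)·P(A) / P(B)

P(the item is flagged defective) = 91/100 × 3/25 + 1/25 × 22/25
= 273/2500 + 22/625 = 361/2500

P(the item is actually defective|the item is flagged defective) = (273/2500) / (361/2500) = 273/361

P(the item is actually defective|the item is flagged defective) = 273/361 ≈ 75.62%


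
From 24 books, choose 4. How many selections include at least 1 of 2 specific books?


Complement: C(24,4) - C(22,4) = 10626 - 7315 = 3311

3311


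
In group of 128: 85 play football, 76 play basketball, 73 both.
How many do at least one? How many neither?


|A∪B| = 85+76-73 = 88
Neither = 128-88 = 40

At least one: 88; Neither: 40


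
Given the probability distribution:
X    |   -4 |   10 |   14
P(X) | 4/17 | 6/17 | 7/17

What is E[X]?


E[X] = Σ x·P(X=x)
= (-4)×(4/17) + (10)×(6/17) + (14)×(7/17)
= 142/17

E[X] = 142/17


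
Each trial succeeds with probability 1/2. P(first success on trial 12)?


Geometric: P(X=12) = (1-p)^(k-1)×p = (1/2)^11×1/2 = 1/4096

P(X=12) = 1/4096 ≈ 0.02%


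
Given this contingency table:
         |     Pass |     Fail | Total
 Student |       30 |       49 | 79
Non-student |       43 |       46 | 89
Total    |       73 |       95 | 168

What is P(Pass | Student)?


P(Pass | Student) = 30/(30+49) = 30/79

P(Pass|Student) = 30/79 ≈ 37.97%


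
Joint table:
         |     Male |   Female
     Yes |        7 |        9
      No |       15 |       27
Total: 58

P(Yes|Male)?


P(Yes|Male) = 7/(7+15) = 7/22

P = 7/22 ≈ 31.82%


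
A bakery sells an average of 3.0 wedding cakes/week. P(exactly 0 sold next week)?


Poisson(λ=3.0): P(X=0) = e^(-λ)×λ^k/k!
= e^(-3.0) × 3.0^0 / 0!
≈ 0.04978706837 × 1 / 1 ≈ 0.049787

P(X=0) ≈ 0.049787 ≈ 4.98%


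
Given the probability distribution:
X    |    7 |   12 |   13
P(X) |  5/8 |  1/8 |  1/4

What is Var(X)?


E[X] = 73/8
E[X²] = 727/8
Var(X) = E[X²] - (E[X])² = 727/8 - 5329/64 = 487/64

Var(X) = 487/64 ≈ 7.6094


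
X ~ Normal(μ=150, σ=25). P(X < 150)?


z = (150-150)/25 = 0.0
P(Z < 0.0) = 0.5000

P(X < 150) ≈ 0.5000


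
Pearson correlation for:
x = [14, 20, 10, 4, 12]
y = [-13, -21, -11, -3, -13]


n=5, Σx=60, Σy=-61, Σxy=-880, Σx²=856, Σy²=909
r = (5×(-880) - 60×(-61))/√((5×856 - 60²)(5×909 - (-61)²))
= -740/√(680×824) = -740/√560320 ≈ -740/748.5453 ≈ -0.9886

r ≈ -0.9886


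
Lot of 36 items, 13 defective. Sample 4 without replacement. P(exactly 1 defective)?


Hypergeometric: C(13,1)×C(23,3)/C(36,4)
= 13×1771/58905 = 299/765

P(X=1) = 299/765 ≈ 39.08%


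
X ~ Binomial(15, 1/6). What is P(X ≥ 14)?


P(X ≥ 14) = Σ P(X=i) for i=14..15
P(X=14) = 25/156728328192
P(X=15) = 1/470184984576
Sum = 19/117546246144

P(X ≥ 14) = 19/117546246144 ≈ 0.00%


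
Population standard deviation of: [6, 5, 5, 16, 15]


Mean = 47/5
  (6-47/5)²=289/25
  (5-47/5)²=484/25
  (5-47/5)²=484/25
  (16-47/5)²=1089/25
  (15-47/5)²=784/25
Σ(x-μ)² = 626/5
σ² = (626/5)/5 = 626/25

σ = √(626/25) ≈ 5.0040


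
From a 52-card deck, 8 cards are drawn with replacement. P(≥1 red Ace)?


P(not a red Ace) = 50/52 = 25/26
P(none in 8 draws) = (25/26)^8 = 152587890625/208827064576
P(≥1 red Ace) = 1 - 152587890625/208827064576 = 56239173951/208827064576

P = 56239173951/208827064576 ≈ 26.93%


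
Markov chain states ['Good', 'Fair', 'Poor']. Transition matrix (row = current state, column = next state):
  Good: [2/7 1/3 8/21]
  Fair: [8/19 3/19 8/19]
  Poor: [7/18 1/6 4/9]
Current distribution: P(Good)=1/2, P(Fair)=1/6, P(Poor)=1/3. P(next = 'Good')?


P(next=Good) = Σᵢ P(now=i)×P(i→Good)
= 1/2×2/7 + 1/6×8/19 + 1/3×7/18
= 1/7 + 4/57 + 7/54 = 2461/7182

P = 2461/7182 ≈ 0.3427


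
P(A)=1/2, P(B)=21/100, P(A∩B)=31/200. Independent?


P(A)×P(B) = 21/200
P(A∩B) = 31/200
Not equal → NOT independent

No, not independent


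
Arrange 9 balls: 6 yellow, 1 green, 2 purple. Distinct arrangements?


9!/(6!×1!×2!) = 252

252


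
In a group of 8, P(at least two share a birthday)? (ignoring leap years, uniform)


P(all different) = Π(365-i)/365 for i=0..7
= 0.925665
P(match) = 1 - 0.925665 = 0.074335

P ≈ 0.0743 ≈ 7.43%


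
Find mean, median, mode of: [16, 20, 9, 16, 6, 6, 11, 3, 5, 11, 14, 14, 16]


Sorted: [3, 5, 6, 6, 9, 11, 11, 14, 14, 16, 16, 16, 20]
Mean = 147/13
Median = 11
Freq: {16: 3, 20: 1, 9: 1, 6: 2, 11: 2, 3: 1, 5: 1, 14: 2}
Mode: [16]

Mean=147/13, Median=11, Mode=16


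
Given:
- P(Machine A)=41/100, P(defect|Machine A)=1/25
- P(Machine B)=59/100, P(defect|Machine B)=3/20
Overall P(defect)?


P(B) = Σ P(B|Aᵢ)×P(Aᵢ)
  1/25×41/100 = 41/2500
  3/20×59/100 = 177/2000
Sum = 1049/10000

P(defect) = 1049/10000 ≈ 10.49%


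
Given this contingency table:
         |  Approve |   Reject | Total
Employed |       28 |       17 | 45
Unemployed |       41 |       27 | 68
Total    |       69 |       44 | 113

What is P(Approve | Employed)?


P(Approve | Employed) = 28/(28+17) = 28/45

P(Approve|Employed) = 28/45 ≈ 62.22%


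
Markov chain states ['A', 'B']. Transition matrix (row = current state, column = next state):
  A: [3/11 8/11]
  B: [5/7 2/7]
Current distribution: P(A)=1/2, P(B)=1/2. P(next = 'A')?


P(next=A) = Σᵢ P(now=i)×P(i→A)
= 1/2×3/11 + 1/2×5/7
= 3/22 + 5/14 = 38/77

P = 38/77 ≈ 0.4935


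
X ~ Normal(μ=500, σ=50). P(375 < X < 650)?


z₁=(375-500)/50=-2.5, z₂=(650-500)/50=3.0
P = Φ(3.0) - Φ(-2.5) = 0.998650 - 0.006210 = 0.992440 ≈ 0.9924

P(375 < X < 650) ≈ 0.9924


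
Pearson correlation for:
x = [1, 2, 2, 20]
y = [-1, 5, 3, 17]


n=4, Σx=25, Σy=24, Σxy=355, Σx²=409, Σy²=324
r = (4×355 - 25×24)/√((4×409 - 25²)(4×324 - 24²))
= 820/√(1011×720) = 820/√727920 ≈ 820/853.1823 ≈ 0.9611

r ≈ 0.9611


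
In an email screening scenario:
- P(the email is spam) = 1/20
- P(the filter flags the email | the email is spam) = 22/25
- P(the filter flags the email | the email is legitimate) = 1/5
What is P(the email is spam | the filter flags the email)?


Using Bayes' theorem:
P(A|B) = P(B|A)·P(A) / P(B)

P(the filter flags the email) = 22/25 × 1/20 + 1/5 × 19/20
= 11/250 + 19/100 = 117/500

P(the email is spam|the filter flags the email) = (11/250) / (117/500) = 22/117

P(the email is spam|the filter flags the email) = 22/117 ≈ 18.80%


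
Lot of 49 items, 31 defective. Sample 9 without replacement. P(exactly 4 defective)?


Hypergeometric: C(31,4)×C(18,5)/C(49,9)
= 31465×8568/2054455634 = 2750940/20963833

P(X=4) = 2750940/20963833 ≈ 13.12%


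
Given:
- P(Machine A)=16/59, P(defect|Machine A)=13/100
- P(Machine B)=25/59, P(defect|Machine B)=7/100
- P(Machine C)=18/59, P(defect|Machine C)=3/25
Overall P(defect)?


P(B) = Σ P(B|Aᵢ)×P(Aᵢ)
  13/100×16/59 = 52/1475
  7/100×25/59 = 7/236
  3/25×18/59 = 54/1475
Sum = 599/5900

P(defect) = 599/5900 ≈ 10.15%
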